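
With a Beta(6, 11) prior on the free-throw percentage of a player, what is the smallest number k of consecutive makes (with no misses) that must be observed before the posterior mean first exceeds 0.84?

After k makes and 0 misses the posterior is Beta(6+k, 11), with mean (6+k)/(6+11+k).
Set (6+k)/(17+k) > 0.84 and solve: k > (0.84·17 − 6)/(1 − 0.84) = 51.750.
The smallest integer exceeding 51.750 is 52.

k = 52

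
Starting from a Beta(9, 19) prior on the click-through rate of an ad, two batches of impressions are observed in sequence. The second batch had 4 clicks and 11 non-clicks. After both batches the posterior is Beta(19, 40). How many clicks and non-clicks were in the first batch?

6 clicks and 10 non-clicks

Sequential conjugate updates are equivalent to a single update on the pooled data, so total successes = posterior α − prior α and total failures = posterior β − prior β.
Total across both batches: 19−9=10 clicks, 40−19=21 non-clicks.
Subtract the second batch: 10−4=6 clicks and 21−11=10 non-clicks.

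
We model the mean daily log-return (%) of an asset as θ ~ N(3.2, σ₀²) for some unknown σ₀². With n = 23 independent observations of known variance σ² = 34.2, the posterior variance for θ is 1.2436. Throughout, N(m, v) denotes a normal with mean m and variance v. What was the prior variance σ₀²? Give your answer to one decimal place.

σ₀² = 7.6

Posterior precision equals prior precision plus data precision: 1/σ_n² = 1/σ₀² + n/σ².
So 1/σ₀² = 1/1.2436 − 23/34.2 = 0.804117 − 0.672515 = 0.131602.
Hence σ₀² = 1/0.131602 ≈ 7.6.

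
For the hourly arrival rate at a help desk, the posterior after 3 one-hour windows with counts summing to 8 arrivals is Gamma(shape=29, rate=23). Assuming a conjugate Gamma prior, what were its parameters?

Gamma(shape=21, rate=20)

Gamma–Poisson conjugacy: posterior shape = α + Σxᵢ, posterior rate = β + n.
So α = 29 − 8 = 21 and β = 23 − 3 = 20.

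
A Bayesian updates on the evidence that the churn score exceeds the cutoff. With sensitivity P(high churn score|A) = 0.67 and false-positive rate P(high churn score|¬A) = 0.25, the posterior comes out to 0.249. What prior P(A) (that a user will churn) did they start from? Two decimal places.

P(A) = 0.11

In odds form, posterior odds = prior odds × likelihood ratio, so prior odds = posterior odds ÷ LR.
Posterior odds = 0.249/(1−0.249) = 0.3316. LR = 0.67/0.25 = 2.6800.
Prior odds = 0.3316/2.6800 = 0.1237, so P(A) = 0.1237/(1+0.1237) ≈ 0.11.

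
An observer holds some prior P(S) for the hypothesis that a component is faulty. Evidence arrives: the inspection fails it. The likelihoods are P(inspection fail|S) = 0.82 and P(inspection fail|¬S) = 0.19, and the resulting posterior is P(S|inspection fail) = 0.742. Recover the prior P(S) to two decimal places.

P(S) = 0.40

Bayes' rule in odds form gives O(S|E) = O(S)·[P(E|S)/P(E|¬S)], hence O(S) = O(S|E)/LR.
Posterior odds = 0.742/(1−0.742) = 2.8760. LR = 0.82/0.19 = 4.3158.
Prior odds = 2.8760/4.3158 = 0.6664, so P(S) = 0.6664/(1+0.6664) ≈ 0.40.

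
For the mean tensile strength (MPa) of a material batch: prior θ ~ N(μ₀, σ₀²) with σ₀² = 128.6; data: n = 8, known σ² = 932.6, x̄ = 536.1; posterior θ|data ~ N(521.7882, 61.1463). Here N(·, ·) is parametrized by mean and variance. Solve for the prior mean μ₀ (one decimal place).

The posterior mean is a precision-weighted average: μ_n = (τ₀μ₀ + τ_data·x̄)/(τ₀+τ_data), with τ₀=1/σ₀² and τ_data=n/σ².
Here τ₀ = 1/128.6 = 0.007776 and τ_data = 8/932.6 = 0.008578, so τ_n = 0.016354.
Rearranging for μ₀: μ₀ = (μ_n·τ_n − τ_data·x̄)/τ₀ = (521.7882·0.016354 − 0.008578·536.1) / 0.007776 = 3.934658/0.007776 ≈ 506.0.

μ₀ = 506.0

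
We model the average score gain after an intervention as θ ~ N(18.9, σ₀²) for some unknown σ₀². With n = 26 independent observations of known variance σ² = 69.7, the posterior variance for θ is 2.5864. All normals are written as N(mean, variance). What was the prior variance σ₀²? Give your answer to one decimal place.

σ₀² = 73.5

For the Normal–Normal model with known σ², precisions add: τ_n = τ₀ + n/σ².
So 1/σ₀² = 1/2.5864 − 26/69.7 = 0.386638 − 0.373027 = 0.013611.
Hence σ₀² = 1/0.013611 ≈ 73.5.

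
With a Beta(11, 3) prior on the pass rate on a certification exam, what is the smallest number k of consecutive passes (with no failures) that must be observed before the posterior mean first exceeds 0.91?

After k passes and 0 failures the posterior is Beta(11+k, 3), with mean (11+k)/(11+3+k).
Set (11+k)/(14+k) > 0.91 and solve: k > (0.91·14 − 11)/(1 − 0.91) = 19.333.
The smallest integer exceeding 19.333 is 20.

k = 20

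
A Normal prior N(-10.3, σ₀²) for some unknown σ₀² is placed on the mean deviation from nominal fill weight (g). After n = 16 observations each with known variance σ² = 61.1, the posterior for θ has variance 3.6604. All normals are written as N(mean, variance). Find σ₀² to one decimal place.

σ₀² = 88.3

For the Normal–Normal model with known σ², precisions add: τ_n = τ₀ + n/σ².
So 1/σ₀² = 1/3.6604 − 16/61.1 = 0.273194 − 0.261866 = 0.011328.
Hence σ₀² = 1/0.011328 ≈ 88.3.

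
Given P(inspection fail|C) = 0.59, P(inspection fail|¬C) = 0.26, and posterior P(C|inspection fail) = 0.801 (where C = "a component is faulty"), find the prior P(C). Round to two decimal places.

P(C) = 0.64

In odds form, posterior odds = prior odds × likelihood ratio, so prior odds = posterior odds ÷ LR.
Posterior odds = 0.801/(1−0.801) = 4.0251. LR = 0.59/0.26 = 2.2692.
Prior odds = 4.0251/2.2692 = 1.7738, so P(C) = 1.7738/(1+1.7738) ≈ 0.64.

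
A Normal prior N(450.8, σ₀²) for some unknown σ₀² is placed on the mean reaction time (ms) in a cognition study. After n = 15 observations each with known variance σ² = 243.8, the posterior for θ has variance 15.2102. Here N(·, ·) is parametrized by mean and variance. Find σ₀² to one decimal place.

σ₀² = 237.0

For the Normal–Normal model with known σ², precisions add: τ_n = τ₀ + n/σ².
So 1/σ₀² = 1/15.2102 − 15/243.8 = 0.065745 − 0.061526 = 0.004219.
Hence σ₀² = 1/0.004219 ≈ 237.0.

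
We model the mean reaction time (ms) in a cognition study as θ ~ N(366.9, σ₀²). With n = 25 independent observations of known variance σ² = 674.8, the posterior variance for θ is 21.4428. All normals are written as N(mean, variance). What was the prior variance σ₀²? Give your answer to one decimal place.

For the Normal–Normal model with known σ², precisions add: τ_n = τ₀ + n/σ².
So 1/σ₀² = 1/21.4428 − 25/674.8 = 0.046636 − 0.037048 = 0.009588.
Hence σ₀² = 1/0.009588 ≈ 104.3.

σ₀² = 104.3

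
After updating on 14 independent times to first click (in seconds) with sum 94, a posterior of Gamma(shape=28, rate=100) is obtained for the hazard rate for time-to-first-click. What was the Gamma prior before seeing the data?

Gamma(shape=14, rate=6)

Gamma–exponential conjugacy: posterior shape = α + n, posterior rate = β + Σtᵢ.
So α = 28 − 14 = 14 and β = 100 − 94 = 6.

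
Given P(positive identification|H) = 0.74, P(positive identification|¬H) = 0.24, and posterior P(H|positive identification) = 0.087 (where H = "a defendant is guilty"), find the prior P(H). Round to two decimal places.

Bayes' rule in odds form gives O(H|E) = O(H)·[P(E|H)/P(E|¬H)], hence O(H) = O(H|E)/LR.
Posterior odds = 0.087/(1−0.087) = 0.0953. LR = 0.74/0.24 = 3.0833.
Prior odds = 0.0953/3.0833 = 0.0309, so P(H) = 0.0309/(1+0.0309) ≈ 0.03.

P(H) = 0.03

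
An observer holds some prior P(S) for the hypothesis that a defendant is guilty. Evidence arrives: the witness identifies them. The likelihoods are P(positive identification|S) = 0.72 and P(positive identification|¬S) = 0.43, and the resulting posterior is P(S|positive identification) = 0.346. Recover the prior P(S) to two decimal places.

P(S) = 0.24

In odds form, posterior odds = prior odds × likelihood ratio, so prior odds = posterior odds ÷ LR.
Posterior odds = 0.346/(1−0.346) = 0.5291. LR = 0.72/0.43 = 1.6744.
Prior odds = 0.5291/1.6744 = 0.3160, so P(S) = 0.3160/(1+0.3160) ≈ 0.24.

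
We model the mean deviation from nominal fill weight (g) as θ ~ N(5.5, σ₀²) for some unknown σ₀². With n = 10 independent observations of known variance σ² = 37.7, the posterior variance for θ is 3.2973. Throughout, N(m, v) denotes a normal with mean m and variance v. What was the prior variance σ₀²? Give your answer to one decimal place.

For the Normal–Normal model with known σ², precisions add: τ_n = τ₀ + n/σ².
So 1/σ₀² = 1/3.2973 − 10/37.7 = 0.303278 − 0.265252 = 0.038026.
Hence σ₀² = 1/0.038026 ≈ 26.3.

σ₀² = 26.3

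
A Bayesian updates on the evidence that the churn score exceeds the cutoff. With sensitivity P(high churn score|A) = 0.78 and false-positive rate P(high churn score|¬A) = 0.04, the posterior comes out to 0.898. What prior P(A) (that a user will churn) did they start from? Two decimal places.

P(A) = 0.31

In odds form, posterior odds = prior odds × likelihood ratio, so prior odds = posterior odds ÷ LR.
Posterior odds = 0.898/(1−0.898) = 8.8039. LR = 0.78/0.04 = 19.5000.
Prior odds = 8.8039/19.5000 = 0.4515, so P(A) = 0.4515/(1+0.4515) ≈ 0.31.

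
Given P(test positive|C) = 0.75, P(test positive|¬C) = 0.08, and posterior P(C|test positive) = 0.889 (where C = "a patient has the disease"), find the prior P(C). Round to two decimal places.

P(C) = 0.46

Bayes' rule in odds form gives O(C|E) = O(C)·[P(E|C)/P(E|¬C)], hence O(C) = O(C|E)/LR.
Posterior odds = 0.889/(1−0.889) = 8.0090. LR = 0.75/0.08 = 9.3750.
Prior odds = 8.0090/9.3750 = 0.8543, so P(C) = 0.8543/(1+0.8543) ≈ 0.46.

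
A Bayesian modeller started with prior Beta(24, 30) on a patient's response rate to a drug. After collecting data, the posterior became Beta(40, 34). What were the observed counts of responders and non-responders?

A Beta(a, b) prior with s successes and f failures in binomial data gives a Beta(a+s, b+f) posterior.
Match parameters: s=40−24=16, f=34−30=4.

16 responders and 4 non-responders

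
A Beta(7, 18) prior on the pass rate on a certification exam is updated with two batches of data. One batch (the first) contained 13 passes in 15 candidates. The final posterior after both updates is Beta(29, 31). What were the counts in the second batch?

Because Beta–binomial updating is additive in the counts, the combined data contributed (α_post−α_prior, β_post−β_prior) successes and failures.
Total across both batches: 29−7=22 passes, 31−18=13 failures.
Subtract the first batch: 22−13=9 passes and 13−2=11 failures.

9 passes and 11 failures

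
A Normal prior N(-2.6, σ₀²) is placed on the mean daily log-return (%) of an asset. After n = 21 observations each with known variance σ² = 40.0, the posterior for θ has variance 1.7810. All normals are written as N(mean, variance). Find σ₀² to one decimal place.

Posterior precision equals prior precision plus data precision: 1/σ_n² = 1/σ₀² + n/σ².
So 1/σ₀² = 1/1.7810 − 21/40.0 = 0.561482 − 0.525000 = 0.036482.
Hence σ₀² = 1/0.036482 ≈ 27.4.

σ₀² = 27.4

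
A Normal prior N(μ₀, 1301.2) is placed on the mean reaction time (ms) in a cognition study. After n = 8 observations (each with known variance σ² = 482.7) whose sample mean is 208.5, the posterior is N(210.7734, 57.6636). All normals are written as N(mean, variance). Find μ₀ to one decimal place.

With known observation variance, the Normal–Normal posterior has precision τ_n = τ₀ + n/σ² and mean μ_n = (τ₀μ₀ + (n/σ²)x̄)/τ_n.
Here τ₀ = 1/1301.2 = 0.000769 and τ_data = 8/482.7 = 0.016573, so τ_n = 0.017342.
Rearranging for μ₀: μ₀ = (μ_n·τ_n − τ_data·x̄)/τ₀ = (210.7734·0.017342 − 0.016573·208.5) / 0.000769 = 0.199762/0.000769 ≈ 259.8.

μ₀ = 259.8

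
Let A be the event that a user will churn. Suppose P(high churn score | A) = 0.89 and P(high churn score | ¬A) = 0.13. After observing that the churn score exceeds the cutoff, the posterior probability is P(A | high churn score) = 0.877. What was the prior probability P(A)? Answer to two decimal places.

P(A) = 0.51

Bayes' rule in odds form gives O(A|E) = O(A)·[P(E|A)/P(E|¬A)], hence O(A) = O(A|E)/LR.
Posterior odds = 0.877/(1−0.877) = 7.1301. LR = 0.89/0.13 = 6.8462.
Prior odds = 7.1301/6.8462 = 1.0415, so P(A) = 1.0415/(1+1.0415) ≈ 0.51.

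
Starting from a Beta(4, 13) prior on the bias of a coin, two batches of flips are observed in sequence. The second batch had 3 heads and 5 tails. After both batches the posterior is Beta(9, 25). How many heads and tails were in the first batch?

2 heads and 7 tails

Because Beta–binomial updating is additive in the counts, the combined data contributed (α_post−α_prior, β_post−β_prior) successes and failures.
Total across both batches: 9−4=5 heads, 25−13=12 tails.
Subtract the second batch: 5−3=2 heads and 12−5=7 tails.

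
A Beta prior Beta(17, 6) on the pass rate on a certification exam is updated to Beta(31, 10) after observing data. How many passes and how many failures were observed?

14 passes and 4 failures

Beta is conjugate to the binomial likelihood: posterior = Beta(a+s, b+f).
So s = 31 − 17 = 14 and f = 10 − 6 = 4.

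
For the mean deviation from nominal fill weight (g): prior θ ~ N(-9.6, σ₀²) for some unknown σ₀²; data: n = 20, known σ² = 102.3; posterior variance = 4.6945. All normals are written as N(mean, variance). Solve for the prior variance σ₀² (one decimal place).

Posterior precision equals prior precision plus data precision: 1/σ_n² = 1/σ₀² + n/σ².
So 1/σ₀² = 1/4.6945 − 20/102.3 = 0.213015 − 0.195503 = 0.017512.
Hence σ₀² = 1/0.017512 ≈ 57.1.

σ₀² = 57.1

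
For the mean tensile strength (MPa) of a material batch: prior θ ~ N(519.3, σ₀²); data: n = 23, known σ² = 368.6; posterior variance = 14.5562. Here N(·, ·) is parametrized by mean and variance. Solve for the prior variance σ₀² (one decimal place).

σ₀² = 158.7

For the Normal–Normal model with known σ², precisions add: τ_n = τ₀ + n/σ².
So 1/σ₀² = 1/14.5562 − 23/368.6 = 0.068699 − 0.062398 = 0.006301.
Hence σ₀² = 1/0.006301 ≈ 158.7.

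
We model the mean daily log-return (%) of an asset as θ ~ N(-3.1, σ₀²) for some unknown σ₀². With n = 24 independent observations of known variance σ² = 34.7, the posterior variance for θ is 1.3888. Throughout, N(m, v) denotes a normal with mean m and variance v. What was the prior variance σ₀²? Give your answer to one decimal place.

σ₀² = 35.2

Posterior precision equals prior precision plus data precision: 1/σ_n² = 1/σ₀² + n/σ².
So 1/σ₀² = 1/1.3888 − 24/34.7 = 0.720046 − 0.691643 = 0.028403.
Hence σ₀² = 1/0.028403 ≈ 35.2.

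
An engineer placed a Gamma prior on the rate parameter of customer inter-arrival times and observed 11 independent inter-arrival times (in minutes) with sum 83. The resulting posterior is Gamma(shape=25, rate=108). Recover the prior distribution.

For an exponential likelihood with a Gamma(α, β) prior on the rate, n observations with total T give posterior Gamma(α+n, β+T).
So α = 25 − 11 = 14 and β = 108 − 83 = 25.

Gamma(shape=14, rate=25)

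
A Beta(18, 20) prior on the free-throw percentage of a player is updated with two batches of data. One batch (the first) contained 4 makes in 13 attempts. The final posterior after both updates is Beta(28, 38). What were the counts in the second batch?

6 makes and 9 misses

Sequential conjugate updates are equivalent to a single update on the pooled data, so total successes = posterior α − prior α and total failures = posterior β − prior β.
Total across both batches: 28−18=10 makes, 38−20=18 misses.
Subtract the first batch: 10−4=6 makes and 18−9=9 misses.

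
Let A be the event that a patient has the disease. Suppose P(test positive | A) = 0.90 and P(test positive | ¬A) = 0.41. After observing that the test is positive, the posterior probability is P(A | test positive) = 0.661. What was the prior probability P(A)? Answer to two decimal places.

P(A) = 0.47

In odds form, posterior odds = prior odds × likelihood ratio, so prior odds = posterior odds ÷ LR.
Posterior odds = 0.661/(1−0.661) = 1.9499. LR = 0.90/0.41 = 2.1951.
Prior odds = 1.9499/2.1951 = 0.8883, so P(A) = 0.8883/(1+0.8883) ≈ 0.47.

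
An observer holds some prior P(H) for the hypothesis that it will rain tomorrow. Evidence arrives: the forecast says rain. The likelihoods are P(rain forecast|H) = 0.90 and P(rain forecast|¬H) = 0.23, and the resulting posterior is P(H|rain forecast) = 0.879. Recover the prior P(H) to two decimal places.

P(H) = 0.65

Bayes' rule in odds form gives O(H|E) = O(H)·[P(E|H)/P(E|¬H)], hence O(H) = O(H|E)/LR.
Posterior odds = 0.879/(1−0.879) = 7.2645. LR = 0.90/0.23 = 3.9130.
Prior odds = 7.2645/3.9130 = 1.8565, so P(H) = 1.8565/(1+1.8565) ≈ 0.65.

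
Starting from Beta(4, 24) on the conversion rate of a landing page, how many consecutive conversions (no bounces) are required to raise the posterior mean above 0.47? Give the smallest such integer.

k = 18

After k conversions and 0 bounces the posterior is Beta(4+k, 24), with mean (4+k)/(4+24+k).
Set (4+k)/(28+k) > 0.47 and solve: k > (0.47·28 − 4)/(1 − 0.47) = 17.283.
The smallest integer exceeding 17.283 is 18.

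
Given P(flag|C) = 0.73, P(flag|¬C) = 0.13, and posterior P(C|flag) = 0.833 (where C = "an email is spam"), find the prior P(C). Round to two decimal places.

P(C) = 0.47

In odds form, posterior odds = prior odds × likelihood ratio, so prior odds = posterior odds ÷ LR.
Posterior odds = 0.833/(1−0.833) = 4.9880. LR = 0.73/0.13 = 5.6154.
Prior odds = 4.9880/5.6154 = 0.8883, so P(C) = 0.8883/(1+0.8883) ≈ 0.47.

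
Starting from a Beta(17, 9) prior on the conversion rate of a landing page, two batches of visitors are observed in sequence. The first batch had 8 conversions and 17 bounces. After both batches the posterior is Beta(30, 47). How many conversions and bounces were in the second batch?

5 conversions and 21 bounces

Sequential conjugate updates are equivalent to a single update on the pooled data, so total successes = posterior α − prior α and total failures = posterior β − prior β.
Total across both batches: 30−17=13 conversions, 47−9=38 bounces.
Subtract the first batch: 13−8=5 conversions and 38−17=21 bounces.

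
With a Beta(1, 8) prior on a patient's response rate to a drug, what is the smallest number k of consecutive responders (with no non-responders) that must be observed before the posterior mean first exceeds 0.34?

After k responders and 0 non-responders the posterior is Beta(1+k, 8), with mean (1+k)/(1+8+k).
Set (1+k)/(9+k) > 0.34 and solve: k > (0.34·9 − 1)/(1 − 0.34) = 3.121.
The smallest integer exceeding 3.121 is 4, and checking k=4: (5)/(13) = 0.3846 > 0.34.

k = 4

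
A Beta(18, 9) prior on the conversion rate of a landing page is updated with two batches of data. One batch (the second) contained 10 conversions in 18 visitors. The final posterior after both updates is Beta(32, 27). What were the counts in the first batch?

Sequential conjugate updates are equivalent to a single update on the pooled data, so total successes = posterior α − prior α and total failures = posterior β − prior β.
Total across both batches: 32−18=14 conversions, 27−9=18 bounces.
Subtract the second batch: 14−10=4 conversions and 18−8=10 bounces.

4 conversions and 10 bounces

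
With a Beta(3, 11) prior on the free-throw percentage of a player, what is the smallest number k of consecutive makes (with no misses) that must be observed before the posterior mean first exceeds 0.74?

After k makes and 0 misses the posterior is Beta(3+k, 11), with mean (3+k)/(3+11+k).
Set (3+k)/(14+k) > 0.74 and solve: k > (0.74·14 − 3)/(1 − 0.74) = 28.308.
The smallest integer exceeding 28.308 is 29, and checking k=29: (32)/(43) = 0.7442 > 0.74.

k = 29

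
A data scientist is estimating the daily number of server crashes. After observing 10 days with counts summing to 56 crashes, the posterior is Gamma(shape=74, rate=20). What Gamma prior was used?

Gamma(shape=18, rate=10)

A Gamma(α, β) prior (rate parametrization) on a Poisson rate with n observations summing to S gives posterior Gamma(α+S, β+n).
So α = 74 − 56 = 18 and β = 20 − 10 = 10.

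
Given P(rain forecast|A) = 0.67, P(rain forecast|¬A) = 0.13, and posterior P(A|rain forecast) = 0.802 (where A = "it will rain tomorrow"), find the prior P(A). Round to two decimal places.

Bayes' rule in odds form gives O(A|E) = O(A)·[P(E|A)/P(E|¬A)], hence O(A) = O(A|E)/LR.
Posterior odds = 0.802/(1−0.802) = 4.0505. LR = 0.67/0.13 = 5.1538.
Prior odds = 4.0505/5.1538 = 0.7859, so P(A) = 0.7859/(1+0.7859) ≈ 0.44.

P(A) = 0.44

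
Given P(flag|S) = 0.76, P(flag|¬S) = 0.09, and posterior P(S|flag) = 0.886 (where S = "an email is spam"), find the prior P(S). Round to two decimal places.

P(S) = 0.48

Bayes' rule in odds form gives O(S|E) = O(S)·[P(E|S)/P(E|¬S)], hence O(S) = O(S|E)/LR.
Posterior odds = 0.886/(1−0.886) = 7.7719. LR = 0.76/0.09 = 8.4444.
Prior odds = 7.7719/8.4444 = 0.9204, so P(S) = 0.9204/(1+0.9204) ≈ 0.48.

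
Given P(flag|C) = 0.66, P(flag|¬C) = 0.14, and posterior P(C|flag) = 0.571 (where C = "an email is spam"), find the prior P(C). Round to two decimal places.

P(C) = 0.22

Bayes' rule in odds form gives O(C|E) = O(C)·[P(E|C)/P(E|¬C)], hence O(C) = O(C|E)/LR.
Posterior odds = 0.571/(1−0.571) = 1.3310. LR = 0.66/0.14 = 4.7143.
Prior odds = 1.3310/4.7143 = 0.2823, so P(C) = 0.2823/(1+0.2823) ≈ 0.22.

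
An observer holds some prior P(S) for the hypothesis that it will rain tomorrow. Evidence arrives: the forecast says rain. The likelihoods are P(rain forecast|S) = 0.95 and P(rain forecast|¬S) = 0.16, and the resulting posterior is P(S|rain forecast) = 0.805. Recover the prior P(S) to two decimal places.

In odds form, posterior odds = prior odds × likelihood ratio, so prior odds = posterior odds ÷ LR.
Posterior odds = 0.805/(1−0.805) = 4.1282. LR = 0.95/0.16 = 5.9375.
Prior odds = 4.1282/5.9375 = 0.6953, so P(S) = 0.6953/(1+0.6953) ≈ 0.41.

P(S) = 0.41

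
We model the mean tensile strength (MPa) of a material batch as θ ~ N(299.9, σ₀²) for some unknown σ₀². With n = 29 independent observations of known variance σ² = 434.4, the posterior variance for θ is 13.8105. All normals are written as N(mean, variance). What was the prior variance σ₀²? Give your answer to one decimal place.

Posterior precision equals prior precision plus data precision: 1/σ_n² = 1/σ₀² + n/σ².
So 1/σ₀² = 1/13.8105 − 29/434.4 = 0.072409 − 0.066759 = 0.005650.
Hence σ₀² = 1/0.005650 ≈ 177.0.

σ₀² = 177.0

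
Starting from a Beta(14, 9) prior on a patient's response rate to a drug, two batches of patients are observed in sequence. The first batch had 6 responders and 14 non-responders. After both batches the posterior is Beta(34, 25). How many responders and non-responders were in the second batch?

Because Beta–binomial updating is additive in the counts, the combined data contributed (α_post−α_prior, β_post−β_prior) successes and failures.
Total across both batches: 34−14=20 responders, 25−9=16 non-responders.
Subtract the first batch: 20−6=14 responders and 16−14=2 non-responders.

14 responders and 2 non-responders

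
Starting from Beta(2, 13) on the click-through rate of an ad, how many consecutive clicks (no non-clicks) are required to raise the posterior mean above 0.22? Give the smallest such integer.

After k clicks and 0 non-clicks the posterior is Beta(2+k, 13), with mean (2+k)/(2+13+k).
Set (2+k)/(15+k) > 0.22 and solve: k > (0.22·15 − 2)/(1 − 0.22) = 1.667.
The smallest integer exceeding 1.667 is 2, and checking k=2: (4)/(17) = 0.2353 > 0.22.

k = 2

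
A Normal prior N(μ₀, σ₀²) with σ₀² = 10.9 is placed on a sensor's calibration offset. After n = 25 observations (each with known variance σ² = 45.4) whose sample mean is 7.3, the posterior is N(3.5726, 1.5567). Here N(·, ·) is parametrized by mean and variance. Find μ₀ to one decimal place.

The posterior mean is a precision-weighted average: μ_n = (τ₀μ₀ + τ_data·x̄)/(τ₀+τ_data), with τ₀=1/σ₀² and τ_data=n/σ².
Here τ₀ = 1/10.9 = 0.091743 and τ_data = 25/45.4 = 0.550661, so τ_n = 0.642404.
Rearranging for μ₀: μ₀ = (μ_n·τ_n − τ_data·x̄)/τ₀ = (3.5726·0.642404 − 0.550661·7.3) / 0.091743 = -1.724773/0.091743 ≈ -18.8.

μ₀ = -18.8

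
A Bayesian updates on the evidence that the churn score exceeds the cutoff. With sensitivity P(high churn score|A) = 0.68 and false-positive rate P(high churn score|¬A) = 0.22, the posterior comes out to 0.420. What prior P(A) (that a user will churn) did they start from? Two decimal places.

P(A) = 0.19

In odds form, posterior odds = prior odds × likelihood ratio, so prior odds = posterior odds ÷ LR.
Posterior odds = 0.420/(1−0.420) = 0.7241. LR = 0.68/0.22 = 3.0909.
Prior odds = 0.7241/3.0909 = 0.2343, so P(A) = 0.2343/(1+0.2343) ≈ 0.19.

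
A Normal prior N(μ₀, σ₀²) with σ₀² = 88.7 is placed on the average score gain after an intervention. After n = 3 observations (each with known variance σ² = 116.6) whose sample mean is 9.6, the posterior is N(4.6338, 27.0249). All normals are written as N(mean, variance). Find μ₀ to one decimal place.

The posterior mean is a precision-weighted average: μ_n = (τ₀μ₀ + τ_data·x̄)/(τ₀+τ_data), with τ₀=1/σ₀² and τ_data=n/σ².
Here τ₀ = 1/88.7 = 0.011274 and τ_data = 3/116.6 = 0.025729, so τ_n = 0.037003.
Rearranging for μ₀: μ₀ = (μ_n·τ_n − τ_data·x̄)/τ₀ = (4.6338·0.037003 − 0.025729·9.6) / 0.011274 = -0.075534/0.011274 ≈ -6.7.

μ₀ = -6.7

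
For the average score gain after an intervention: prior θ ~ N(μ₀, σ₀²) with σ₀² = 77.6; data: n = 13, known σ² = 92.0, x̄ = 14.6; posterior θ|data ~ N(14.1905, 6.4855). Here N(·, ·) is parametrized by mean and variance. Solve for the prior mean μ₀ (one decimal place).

μ₀ = 9.7

With known observation variance, the Normal–Normal posterior has precision τ_n = τ₀ + n/σ² and mean μ_n = (τ₀μ₀ + (n/σ²)x̄)/τ_n.
Here τ₀ = 1/77.6 = 0.012887 and τ_data = 13/92.0 = 0.141304, so τ_n = 0.154191.
Rearranging for μ₀: μ₀ = (μ_n·τ_n − τ_data·x̄)/τ₀ = (14.1905·0.154191 − 0.141304·14.6) / 0.012887 = 0.125009/0.012887 ≈ 9.7.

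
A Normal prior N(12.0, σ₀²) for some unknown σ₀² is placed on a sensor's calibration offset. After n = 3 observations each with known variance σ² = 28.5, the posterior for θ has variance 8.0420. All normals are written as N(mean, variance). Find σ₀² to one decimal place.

σ₀² = 52.4

Posterior precision equals prior precision plus data precision: 1/σ_n² = 1/σ₀² + n/σ².
So 1/σ₀² = 1/8.0420 − 3/28.5 = 0.124347 − 0.105263 = 0.019084.
Hence σ₀² = 1/0.019084 ≈ 52.4.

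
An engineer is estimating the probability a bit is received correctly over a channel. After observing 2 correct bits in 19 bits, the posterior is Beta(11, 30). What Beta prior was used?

Beta is conjugate to the binomial likelihood: posterior = Beta(a+s, b+f).
Subtract the data counts: 11−2=9, 30−17=13.

Beta(9, 13)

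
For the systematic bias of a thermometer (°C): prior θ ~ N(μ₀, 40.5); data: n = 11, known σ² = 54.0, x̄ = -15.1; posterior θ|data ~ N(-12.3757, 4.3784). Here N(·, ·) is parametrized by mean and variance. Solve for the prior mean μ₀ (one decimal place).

μ₀ = 10.1

With known observation variance, the Normal–Normal posterior has precision τ_n = τ₀ + n/σ² and mean μ_n = (τ₀μ₀ + (n/σ²)x̄)/τ_n.
Here τ₀ = 1/40.5 = 0.024691 and τ_data = 11/54.0 = 0.203704, so τ_n = 0.228395.
Rearranging for μ₀: μ₀ = (μ_n·τ_n − τ_data·x̄)/τ₀ = (-12.3757·0.228395 − 0.203704·-15.1) / 0.024691 = 0.249382/0.024691 ≈ 10.1.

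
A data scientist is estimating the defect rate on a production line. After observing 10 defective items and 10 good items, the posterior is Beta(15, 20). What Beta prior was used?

Beta(5, 10)

Beta is conjugate to the binomial likelihood: posterior = Beta(α+s, β+f).
Subtract the data counts: 15−10=5, 20−10=10.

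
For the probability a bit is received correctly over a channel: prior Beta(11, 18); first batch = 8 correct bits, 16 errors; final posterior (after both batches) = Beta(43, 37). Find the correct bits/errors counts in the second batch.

24 correct bits and 3 errors

Sequential conjugate updates are equivalent to a single update on the pooled data, so total successes = posterior α − prior α and total failures = posterior β − prior β.
Total across both batches: 43−11=32 correct bits, 37−18=19 errors.
Subtract the first batch: 32−8=24 correct bits and 19−16=3 errors.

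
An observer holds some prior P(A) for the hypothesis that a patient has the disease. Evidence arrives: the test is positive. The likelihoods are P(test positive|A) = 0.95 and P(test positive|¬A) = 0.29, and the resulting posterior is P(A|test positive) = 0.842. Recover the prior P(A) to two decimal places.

P(A) = 0.62

Bayes' rule in odds form gives O(A|E) = O(A)·[P(E|A)/P(E|¬A)], hence O(A) = O(A|E)/LR.
Posterior odds = 0.842/(1−0.842) = 5.3291. LR = 0.95/0.29 = 3.2759.
Prior odds = 5.3291/3.2759 = 1.6268, so P(A) = 1.6268/(1+1.6268) ≈ 0.62.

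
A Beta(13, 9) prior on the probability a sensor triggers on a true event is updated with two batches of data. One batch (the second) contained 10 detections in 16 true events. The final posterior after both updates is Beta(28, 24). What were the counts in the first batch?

5 detections and 9 misses

Sequential conjugate updates are equivalent to a single update on the pooled data, so total successes = posterior α − prior α and total failures = posterior β − prior β.
Total across both batches: 28−13=15 detections, 24−9=15 misses.
Subtract the second batch: 15−10=5 detections and 15−6=9 misses.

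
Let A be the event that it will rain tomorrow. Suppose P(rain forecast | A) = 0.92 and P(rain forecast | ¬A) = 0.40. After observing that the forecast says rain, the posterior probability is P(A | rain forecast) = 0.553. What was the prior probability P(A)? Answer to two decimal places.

In odds form, posterior odds = prior odds × likelihood ratio, so prior odds = posterior odds ÷ LR.
Posterior odds = 0.553/(1−0.553) = 1.2371. LR = 0.92/0.40 = 2.3000.
Prior odds = 1.2371/2.3000 = 0.5379, so P(A) = 0.5379/(1+0.5379) ≈ 0.35.

P(A) = 0.35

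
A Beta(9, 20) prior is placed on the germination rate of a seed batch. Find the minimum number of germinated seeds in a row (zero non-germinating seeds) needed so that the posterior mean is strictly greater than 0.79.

After k germinated seeds and 0 non-germinating seeds the posterior is Beta(9+k, 20), with mean (9+k)/(9+20+k).
Set (9+k)/(29+k) > 0.79 and solve: k > (0.79·29 − 9)/(1 − 0.79) = 66.238.
The smallest integer exceeding 66.238 is 67.

k = 67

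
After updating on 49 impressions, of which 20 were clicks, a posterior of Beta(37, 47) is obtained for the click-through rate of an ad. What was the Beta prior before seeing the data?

Beta(17, 18)

Beta is conjugate to the binomial likelihood: posterior = Beta(a+s, b+f).
So a = 37 − 20 = 17 and b = 47 − 29 = 18.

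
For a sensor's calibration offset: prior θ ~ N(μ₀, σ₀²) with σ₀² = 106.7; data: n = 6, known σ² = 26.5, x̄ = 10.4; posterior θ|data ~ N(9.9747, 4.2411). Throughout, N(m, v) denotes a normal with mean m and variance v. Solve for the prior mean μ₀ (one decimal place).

μ₀ = -0.3

With known observation variance, the Normal–Normal posterior has precision τ_n = τ₀ + n/σ² and mean μ_n = (τ₀μ₀ + (n/σ²)x̄)/τ_n.
Here τ₀ = 1/106.7 = 0.009372 and τ_data = 6/26.5 = 0.226415, so τ_n = 0.235787.
Rearranging for μ₀: μ₀ = (μ_n·τ_n − τ_data·x̄)/τ₀ = (9.9747·0.235787 − 0.226415·10.4) / 0.009372 = -0.002811/0.009372 ≈ -0.3.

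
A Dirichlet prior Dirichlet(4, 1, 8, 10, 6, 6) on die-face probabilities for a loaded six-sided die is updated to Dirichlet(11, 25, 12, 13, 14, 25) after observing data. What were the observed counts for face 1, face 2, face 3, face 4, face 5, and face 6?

counts (7, 24, 4, 3, 8, 19)

For a Dirichlet(α) prior with multinomial counts c, the posterior is Dirichlet(α + c) componentwise.
Counts are posterior − prior componentwise: 11−4=7, 25−1=24, 12−8=4, 13−10=3, 14−6=8, 25−6=19.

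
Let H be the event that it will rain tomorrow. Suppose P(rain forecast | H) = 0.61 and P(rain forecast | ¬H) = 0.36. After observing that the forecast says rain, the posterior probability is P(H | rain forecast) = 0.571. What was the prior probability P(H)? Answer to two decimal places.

P(H) = 0.44

In odds form, posterior odds = prior odds × likelihood ratio, so prior odds = posterior odds ÷ LR.
Posterior odds = 0.571/(1−0.571) = 1.3310. LR = 0.61/0.36 = 1.6944.
Prior odds = 1.3310/1.6944 = 0.7855, so P(H) = 0.7855/(1+0.7855) ≈ 0.44.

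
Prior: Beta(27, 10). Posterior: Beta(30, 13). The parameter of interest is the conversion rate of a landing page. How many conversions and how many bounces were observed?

3 conversions and 3 bounces

Beta is conjugate to the binomial likelihood: posterior = Beta(α+s, β+f).
Match parameters: s=30−27=3, f=13−10=3.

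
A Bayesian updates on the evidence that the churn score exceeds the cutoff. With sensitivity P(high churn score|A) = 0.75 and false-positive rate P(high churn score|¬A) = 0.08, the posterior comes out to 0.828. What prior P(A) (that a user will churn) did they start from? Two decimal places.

P(A) = 0.34

In odds form, posterior odds = prior odds × likelihood ratio, so prior odds = posterior odds ÷ LR.
Posterior odds = 0.828/(1−0.828) = 4.8140. LR = 0.75/0.08 = 9.3750.
Prior odds = 4.8140/9.3750 = 0.5135, so P(A) = 0.5135/(1+0.5135) ≈ 0.34.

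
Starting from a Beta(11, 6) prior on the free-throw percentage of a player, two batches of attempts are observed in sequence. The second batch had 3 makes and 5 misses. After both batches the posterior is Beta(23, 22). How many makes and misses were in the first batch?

Because Beta–binomial updating is additive in the counts, the combined data contributed (α_post−α_prior, β_post−β_prior) successes and failures.
Total across both batches: 23−11=12 makes, 22−6=16 misses.
Subtract the second batch: 12−3=9 makes and 16−5=11 misses.

9 makes and 11 misses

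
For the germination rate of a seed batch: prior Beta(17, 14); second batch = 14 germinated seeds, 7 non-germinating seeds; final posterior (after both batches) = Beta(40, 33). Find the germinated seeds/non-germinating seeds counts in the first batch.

9 germinated seeds and 12 non-germinating seeds

Because Beta–binomial updating is additive in the counts, the combined data contributed (α_post−α_prior, β_post−β_prior) successes and failures.
Total across both batches: 40−17=23 germinated seeds, 33−14=19 non-germinating seeds.
Subtract the second batch: 23−14=9 germinated seeds and 19−7=12 non-germinating seeds.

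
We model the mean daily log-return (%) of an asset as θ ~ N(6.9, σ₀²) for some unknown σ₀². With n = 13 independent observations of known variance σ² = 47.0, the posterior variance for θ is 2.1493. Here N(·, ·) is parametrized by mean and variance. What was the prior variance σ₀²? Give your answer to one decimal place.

σ₀² = 5.3

Posterior precision equals prior precision plus data precision: 1/σ_n² = 1/σ₀² + n/σ².
So 1/σ₀² = 1/2.1493 − 13/47.0 = 0.465268 − 0.276596 = 0.188672.
Hence σ₀² = 1/0.188672 ≈ 5.3.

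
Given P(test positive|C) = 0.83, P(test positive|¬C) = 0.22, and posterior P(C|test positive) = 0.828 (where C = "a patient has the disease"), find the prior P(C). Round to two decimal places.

P(C) = 0.56

In odds form, posterior odds = prior odds × likelihood ratio, so prior odds = posterior odds ÷ LR.
Posterior odds = 0.828/(1−0.828) = 4.8140. LR = 0.83/0.22 = 3.7727.
Prior odds = 4.8140/3.7727 = 1.2760, so P(C) = 1.2760/(1+1.2760) ≈ 0.56.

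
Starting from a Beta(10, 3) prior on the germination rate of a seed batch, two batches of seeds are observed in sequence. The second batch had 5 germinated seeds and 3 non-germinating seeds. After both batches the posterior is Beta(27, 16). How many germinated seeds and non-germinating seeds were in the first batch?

Sequential conjugate updates are equivalent to a single update on the pooled data, so total successes = posterior α − prior α and total failures = posterior β − prior β.
Total across both batches: 27−10=17 germinated seeds, 16−3=13 non-germinating seeds.
Subtract the second batch: 17−5=12 germinated seeds and 13−3=10 non-germinating seeds.

12 germinated seeds and 10 non-germinating seeds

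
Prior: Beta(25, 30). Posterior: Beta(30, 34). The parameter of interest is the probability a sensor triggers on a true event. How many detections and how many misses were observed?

5 detections and 4 misses

Under Beta–binomial conjugacy the posterior parameters are (α+s, β+f).
So s = 30 − 25 = 5 and f = 34 − 30 = 4.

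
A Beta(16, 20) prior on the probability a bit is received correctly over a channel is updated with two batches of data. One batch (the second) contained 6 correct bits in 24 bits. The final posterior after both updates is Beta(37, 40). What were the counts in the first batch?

15 correct bits and 2 errors

Because Beta–binomial updating is additive in the counts, the combined data contributed (α_post−α_prior, β_post−β_prior) successes and failures.
Total across both batches: 37−16=21 correct bits, 40−20=20 errors.
Subtract the second batch: 21−6=15 correct bits and 20−18=2 errors.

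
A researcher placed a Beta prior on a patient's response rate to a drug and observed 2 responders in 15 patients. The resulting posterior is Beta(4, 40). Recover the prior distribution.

Beta(2, 27)

Under Beta–binomial conjugacy the posterior parameters are (α+s, β+f).
Subtract the data counts: 4−2=2, 40−13=27.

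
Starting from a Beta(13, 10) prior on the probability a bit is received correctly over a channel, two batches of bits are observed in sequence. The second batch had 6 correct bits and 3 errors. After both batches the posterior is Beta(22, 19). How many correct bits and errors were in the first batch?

Sequential conjugate updates are equivalent to a single update on the pooled data, so total successes = posterior α − prior α and total failures = posterior β − prior β.
Total across both batches: 22−13=9 correct bits, 19−10=9 errors.
Subtract the second batch: 9−6=3 correct bits and 9−3=6 errors.

3 correct bits and 6 errors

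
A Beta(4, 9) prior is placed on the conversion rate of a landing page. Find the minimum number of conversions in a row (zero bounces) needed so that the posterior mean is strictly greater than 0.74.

After k conversions and 0 bounces the posterior is Beta(4+k, 9), with mean (4+k)/(4+9+k).
Set (4+k)/(13+k) > 0.74 and solve: k > (0.74·13 − 4)/(1 − 0.74) = 21.615.
The smallest integer exceeding 21.615 is 22, and checking k=22: (26)/(35) = 0.7429 > 0.74.

k = 22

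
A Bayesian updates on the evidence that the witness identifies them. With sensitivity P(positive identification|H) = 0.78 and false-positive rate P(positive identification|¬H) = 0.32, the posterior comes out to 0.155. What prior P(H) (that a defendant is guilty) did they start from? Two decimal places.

Bayes' rule in odds form gives O(H|E) = O(H)·[P(E|H)/P(E|¬H)], hence O(H) = O(H|E)/LR.
Posterior odds = 0.155/(1−0.155) = 0.1834. LR = 0.78/0.32 = 2.4375.
Prior odds = 0.1834/2.4375 = 0.0752, so P(H) = 0.0752/(1+0.0752) ≈ 0.07.

P(H) = 0.07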